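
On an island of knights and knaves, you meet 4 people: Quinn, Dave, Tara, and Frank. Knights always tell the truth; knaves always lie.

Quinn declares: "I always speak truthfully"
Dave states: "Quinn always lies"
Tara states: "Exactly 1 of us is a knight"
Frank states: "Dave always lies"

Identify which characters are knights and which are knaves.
Quinn is a knight.
Dave is a knave.
Tara is a knave.
Frank is a knight.

Verification:
- Quinn (knight) says "I always speak truthfully" - this is TRUE because Quinn is a knight.
- Dave (knave) says "Quinn always lies" - this is FALSE (a lie) because Quinn is a knight.
- Tara (knave) says "Exactly 1 of us is a knight" - this is FALSE (a lie) because there are 2 knights.
- Frank (knight) says "Dave always lies" - this is TRUE because Dave is a knave.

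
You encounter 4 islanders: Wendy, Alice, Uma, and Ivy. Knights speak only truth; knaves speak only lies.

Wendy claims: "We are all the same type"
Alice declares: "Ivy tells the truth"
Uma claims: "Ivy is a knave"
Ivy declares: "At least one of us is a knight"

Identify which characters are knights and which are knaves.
Wendy is a knave.
Alice is a knight.
Uma is a knave.
Ivy is a knight.

Verification:
- Wendy (knave) says "We are all the same type" - this is FALSE (a lie) because Alice and Ivy are knights and Wendy and Uma are knaves.
- Alice (knight) says "Ivy tells the truth" - this is TRUE because Ivy is a knight.
- Uma (knave) says "Ivy is a knave" - this is FALSE (a lie) because Ivy is a knight.
- Ivy (knight) says "At least one of us is a knight" - this is TRUE because Alice and Ivy are knights.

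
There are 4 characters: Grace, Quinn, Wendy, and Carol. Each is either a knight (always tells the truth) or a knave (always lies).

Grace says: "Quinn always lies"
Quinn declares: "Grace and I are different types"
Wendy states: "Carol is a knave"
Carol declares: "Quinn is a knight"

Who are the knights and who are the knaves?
Grace is a knave.
Quinn is a knight.
Wendy is a knave.
Carol is a knight.

Verification:
- Grace (knave) says "Quinn always lies" - this is FALSE (a lie) because Quinn is a knight.
- Quinn (knight) says "Grace and I are different types" - this is TRUE because Quinn is a knight and Grace is a knave.
- Wendy (knave) says "Carol is a knave" - this is FALSE (a lie) because Carol is a knight.
- Carol (knight) says "Quinn is a knight" - this is TRUE because Quinn is a knight.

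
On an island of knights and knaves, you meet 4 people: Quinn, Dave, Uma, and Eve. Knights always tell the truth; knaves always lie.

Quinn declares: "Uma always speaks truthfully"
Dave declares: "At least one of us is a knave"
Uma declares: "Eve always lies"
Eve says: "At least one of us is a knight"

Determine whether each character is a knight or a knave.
Quinn is a knave.
Dave is a knight.
Uma is a knave.
Eve is a knight.

Verification:
- Quinn (knave) says "Uma always speaks truthfully" - this is FALSE (a lie) because Uma is a knave.
- Dave (knight) says "At least one of us is a knave" - this is TRUE because Quinn and Uma are knaves.
- Uma (knave) says "Eve always lies" - this is FALSE (a lie) because Eve is a knight.
- Eve (knight) says "At least one of us is a knight" - this is TRUE because Dave and Eve are knights.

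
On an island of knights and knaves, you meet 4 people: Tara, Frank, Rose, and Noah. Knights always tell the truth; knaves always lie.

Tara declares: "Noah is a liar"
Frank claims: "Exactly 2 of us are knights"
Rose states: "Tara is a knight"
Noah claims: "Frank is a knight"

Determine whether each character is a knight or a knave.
Tara is a knave.
Frank is a knight.
Rose is a knave.
Noah is a knight.

Verification:
- Tara (knave) says "Noah is a liar" - this is FALSE (a lie) because Noah is a knight.
- Frank (knight) says "Exactly 2 of us are knights" - this is TRUE because there are 2 knights.
- Rose (knave) says "Tara is a knight" - this is FALSE (a lie) because Tara is a knave.
- Noah (knight) says "Frank is a knight" - this is TRUE because Frank is a knight.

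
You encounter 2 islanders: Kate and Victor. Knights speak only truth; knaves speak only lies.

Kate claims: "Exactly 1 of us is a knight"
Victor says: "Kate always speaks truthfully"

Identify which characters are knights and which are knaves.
Kate is a knave.
Victor is a knave.

Verification:
- Kate (knave) says "Exactly 1 of us is a knight" - this is FALSE (a lie) because there are 0 knights.
- Victor (knave) says "Kate always speaks truthfully" - this is FALSE (a lie) because Kate is a knave.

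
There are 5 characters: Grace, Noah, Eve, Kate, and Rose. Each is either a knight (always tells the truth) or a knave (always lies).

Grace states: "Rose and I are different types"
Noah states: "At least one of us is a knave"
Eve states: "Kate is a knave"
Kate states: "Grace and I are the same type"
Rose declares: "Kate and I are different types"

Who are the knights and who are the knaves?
Grace is a knight.
Noah is a knight.
Eve is a knight.
Kate is a knave.
Rose is a knave.

Verification:
- Grace (knight) says "Rose and I are different types" - this is TRUE because Grace is a knight and Rose is a knave.
- Noah (knight) says "At least one of us is a knave" - this is TRUE because Kate and Rose are knaves.
- Eve (knight) says "Kate is a knave" - this is TRUE because Kate is a knave.
- Kate (knave) says "Grace and I are the same type" - this is FALSE (a lie) because Kate is a knave and Grace is a knight.
- Rose (knave) says "Kate and I are different types" - this is FALSE (a lie) because Rose is a knave and Kate is a knave.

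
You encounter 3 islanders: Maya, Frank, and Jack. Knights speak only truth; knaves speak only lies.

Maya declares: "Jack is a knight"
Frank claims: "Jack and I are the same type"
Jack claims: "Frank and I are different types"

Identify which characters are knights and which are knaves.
Maya is a knight.
Frank is a knave.
Jack is a knight.

Verification:
- Maya (knight) says "Jack is a knight" - this is TRUE because Jack is a knight.
- Frank (knave) says "Jack and I are the same type" - this is FALSE (a lie) because Frank is a knave and Jack is a knight.
- Jack (knight) says "Frank and I are different types" - this is TRUE because Jack is a knight and Frank is a knave.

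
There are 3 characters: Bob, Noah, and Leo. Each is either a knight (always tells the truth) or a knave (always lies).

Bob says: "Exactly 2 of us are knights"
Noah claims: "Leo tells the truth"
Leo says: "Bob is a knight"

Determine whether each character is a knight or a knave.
Bob is a knave.
Noah is a knave.
Leo is a knave.

Verification:
- Bob (knave) says "Exactly 2 of us are knights" - this is FALSE (a lie) because there are 0 knights.
- Noah (knave) says "Leo tells the truth" - this is FALSE (a lie) because Leo is a knave.
- Leo (knave) says "Bob is a knight" - this is FALSE (a lie) because Bob is a knave.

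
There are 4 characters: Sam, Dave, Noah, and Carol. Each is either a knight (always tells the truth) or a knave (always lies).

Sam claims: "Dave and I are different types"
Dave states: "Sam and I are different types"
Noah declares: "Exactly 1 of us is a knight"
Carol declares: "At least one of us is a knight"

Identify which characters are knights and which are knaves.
Sam is a knave.
Dave is a knave.
Noah is a knave.
Carol is a knave.

Verification:
- Sam (knave) says "Dave and I are different types" - this is FALSE (a lie) because Sam is a knave and Dave is a knave.
- Dave (knave) says "Sam and I are different types" - this is FALSE (a lie) because Dave is a knave and Sam is a knave.
- Noah (knave) says "Exactly 1 of us is a knight" - this is FALSE (a lie) because there are 0 knights.
- Carol (knave) says "At least one of us is a knight" - this is FALSE (a lie) because no one is a knight.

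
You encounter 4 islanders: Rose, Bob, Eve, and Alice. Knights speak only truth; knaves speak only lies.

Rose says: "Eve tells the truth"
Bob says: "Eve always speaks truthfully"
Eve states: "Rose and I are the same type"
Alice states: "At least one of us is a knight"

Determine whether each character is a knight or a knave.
Rose is a knight.
Bob is a knight.
Eve is a knight.
Alice is a knight.

Verification:
- Rose (knight) says "Eve tells the truth" - this is TRUE because Eve is a knight.
- Bob (knight) says "Eve always speaks truthfully" - this is TRUE because Eve is a knight.
- Eve (knight) says "Rose and I are the same type" - this is TRUE because Eve is a knight and Rose is a knight.
- Alice (knight) says "At least one of us is a knight" - this is TRUE because Rose, Bob, Eve, and Alice are knights.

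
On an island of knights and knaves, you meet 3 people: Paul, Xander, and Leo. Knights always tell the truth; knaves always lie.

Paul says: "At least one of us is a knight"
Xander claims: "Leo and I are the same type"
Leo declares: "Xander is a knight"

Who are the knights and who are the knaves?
Paul is a knight.
Xander is a knight.
Leo is a knight.

Verification:
- Paul (knight) says "At least one of us is a knight" - this is TRUE because Paul, Xander, and Leo are knights.
- Xander (knight) says "Leo and I are the same type" - this is TRUE because Xander is a knight and Leo is a knight.
- Leo (knight) says "Xander is a knight" - this is TRUE because Xander is a knight.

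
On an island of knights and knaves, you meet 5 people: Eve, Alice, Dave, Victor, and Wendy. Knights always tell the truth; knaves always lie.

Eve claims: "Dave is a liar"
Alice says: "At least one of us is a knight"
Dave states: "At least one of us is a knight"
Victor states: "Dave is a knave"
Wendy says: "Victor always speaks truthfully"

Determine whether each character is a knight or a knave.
Eve is a knave.
Alice is a knight.
Dave is a knight.
Victor is a knave.
Wendy is a knave.

Verification:
- Eve (knave) says "Dave is a liar" - this is FALSE (a lie) because Dave is a knight.
- Alice (knight) says "At least one of us is a knight" - this is TRUE because Alice and Dave are knights.
- Dave (knight) says "At least one of us is a knight" - this is TRUE because Alice and Dave are knights.
- Victor (knave) says "Dave is a knave" - this is FALSE (a lie) because Dave is a knight.
- Wendy (knave) says "Victor always speaks truthfully" - this is FALSE (a lie) because Victor is a knave.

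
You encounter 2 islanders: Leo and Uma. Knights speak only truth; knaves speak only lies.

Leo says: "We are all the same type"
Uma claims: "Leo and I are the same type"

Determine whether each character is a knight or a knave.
Leo is a knight.
Uma is a knight.

Verification:
- Leo (knight) says "We are all the same type" - this is TRUE because Leo and Uma are knights.
- Uma (knight) says "Leo and I are the same type" - this is TRUE because Uma is a knight and Leo is a knight.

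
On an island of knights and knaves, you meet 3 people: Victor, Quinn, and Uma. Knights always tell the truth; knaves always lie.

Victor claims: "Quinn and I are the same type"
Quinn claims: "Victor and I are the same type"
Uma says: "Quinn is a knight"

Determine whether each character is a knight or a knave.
Victor is a knight.
Quinn is a knight.
Uma is a knight.

Verification:
- Victor (knight) says "Quinn and I are the same type" - this is TRUE because Victor is a knight and Quinn is a knight.
- Quinn (knight) says "Victor and I are the same type" - this is TRUE because Quinn is a knight and Victor is a knight.
- Uma (knight) says "Quinn is a knight" - this is TRUE because Quinn is a knight.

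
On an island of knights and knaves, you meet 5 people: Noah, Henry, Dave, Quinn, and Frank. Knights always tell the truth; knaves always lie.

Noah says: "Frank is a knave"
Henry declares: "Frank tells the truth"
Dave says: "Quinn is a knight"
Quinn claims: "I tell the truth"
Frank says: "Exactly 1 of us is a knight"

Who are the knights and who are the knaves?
Noah is a knight.
Henry is a knave.
Dave is a knight.
Quinn is a knight.
Frank is a knave.

Verification:
- Noah (knight) says "Frank is a knave" - this is TRUE because Frank is a knave.
- Henry (knave) says "Frank tells the truth" - this is FALSE (a lie) because Frank is a knave.
- Dave (knight) says "Quinn is a knight" - this is TRUE because Quinn is a knight.
- Quinn (knight) says "I tell the truth" - this is TRUE because Quinn is a knight.
- Frank (knave) says "Exactly 1 of us is a knight" - this is FALSE (a lie) because there are 3 knights.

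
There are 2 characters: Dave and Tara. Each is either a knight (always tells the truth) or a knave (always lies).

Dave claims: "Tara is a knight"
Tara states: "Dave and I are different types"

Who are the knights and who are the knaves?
Dave is a knave.
Tara is a knave.

Verification:
- Dave (knave) says "Tara is a knight" - this is FALSE (a lie) because Tara is a knave.
- Tara (knave) says "Dave and I are different types" - this is FALSE (a lie) because Tara is a knave and Dave is a knave.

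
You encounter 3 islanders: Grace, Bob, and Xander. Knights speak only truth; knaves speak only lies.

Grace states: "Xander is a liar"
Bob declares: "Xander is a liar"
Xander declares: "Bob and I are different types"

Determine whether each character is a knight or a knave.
Grace is a knave.
Bob is a knave.
Xander is a knight.

Verification:
- Grace (knave) says "Xander is a liar" - this is FALSE (a lie) because Xander is a knight.
- Bob (knave) says "Xander is a liar" - this is FALSE (a lie) because Xander is a knight.
- Xander (knight) says "Bob and I are different types" - this is TRUE because Xander is a knight and Bob is a knave.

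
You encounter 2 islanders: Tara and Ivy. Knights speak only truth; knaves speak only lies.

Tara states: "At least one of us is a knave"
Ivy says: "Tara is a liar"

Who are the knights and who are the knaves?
Tara is a knight.
Ivy is a knave.

Verification:
- Tara (knight) says "At least one of us is a knave" - this is TRUE because Ivy is a knave.
- Ivy (knave) says "Tara is a liar" - this is FALSE (a lie) because Tara is a knight.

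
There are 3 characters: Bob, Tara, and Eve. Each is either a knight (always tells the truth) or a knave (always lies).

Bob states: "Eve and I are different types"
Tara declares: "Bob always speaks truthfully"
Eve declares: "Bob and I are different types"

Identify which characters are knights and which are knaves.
Bob is a knave.
Tara is a knave.
Eve is a knave.

Verification:
- Bob (knave) says "Eve and I are different types" - this is FALSE (a lie) because Bob is a knave and Eve is a knave.
- Tara (knave) says "Bob always speaks truthfully" - this is FALSE (a lie) because Bob is a knave.
- Eve (knave) says "Bob and I are different types" - this is FALSE (a lie) because Eve is a knave and Bob is a knave.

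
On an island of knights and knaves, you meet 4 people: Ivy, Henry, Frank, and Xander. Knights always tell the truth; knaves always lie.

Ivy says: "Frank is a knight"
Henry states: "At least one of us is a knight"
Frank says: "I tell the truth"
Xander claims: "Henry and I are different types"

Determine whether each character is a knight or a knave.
Ivy is a knave.
Henry is a knave.
Frank is a knave.
Xander is a knave.

Verification:
- Ivy (knave) says "Frank is a knight" - this is FALSE (a lie) because Frank is a knave.
- Henry (knave) says "At least one of us is a knight" - this is FALSE (a lie) because no one is a knight.
- Frank (knave) says "I tell the truth" - this is FALSE (a lie) because Frank is a knave.
- Xander (knave) says "Henry and I are different types" - this is FALSE (a lie) because Xander is a knave and Henry is a knave.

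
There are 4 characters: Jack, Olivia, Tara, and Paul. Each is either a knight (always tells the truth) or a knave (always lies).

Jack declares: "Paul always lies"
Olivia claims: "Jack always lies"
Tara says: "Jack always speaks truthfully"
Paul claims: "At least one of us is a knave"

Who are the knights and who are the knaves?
Jack is a knave.
Olivia is a knight.
Tara is a knave.
Paul is a knight.

Verification:
- Jack (knave) says "Paul always lies" - this is FALSE (a lie) because Paul is a knight.
- Olivia (knight) says "Jack always lies" - this is TRUE because Jack is a knave.
- Tara (knave) says "Jack always speaks truthfully" - this is FALSE (a lie) because Jack is a knave.
- Paul (knight) says "At least one of us is a knave" - this is TRUE because Jack and Tara are knaves.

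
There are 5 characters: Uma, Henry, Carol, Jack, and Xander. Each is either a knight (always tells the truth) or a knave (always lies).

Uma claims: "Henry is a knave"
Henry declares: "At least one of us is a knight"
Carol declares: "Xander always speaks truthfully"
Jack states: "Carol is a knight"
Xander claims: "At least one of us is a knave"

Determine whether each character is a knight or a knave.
Uma is a knave.
Henry is a knight.
Carol is a knight.
Jack is a knight.
Xander is a knight.

Verification:
- Uma (knave) says "Henry is a knave" - this is FALSE (a lie) because Henry is a knight.
- Henry (knight) says "At least one of us is a knight" - this is TRUE because Henry, Carol, Jack, and Xander are knights.
- Carol (knight) says "Xander always speaks truthfully" - this is TRUE because Xander is a knight.
- Jack (knight) says "Carol is a knight" - this is TRUE because Carol is a knight.
- Xander (knight) says "At least one of us is a knave" - this is TRUE because Uma is a knave.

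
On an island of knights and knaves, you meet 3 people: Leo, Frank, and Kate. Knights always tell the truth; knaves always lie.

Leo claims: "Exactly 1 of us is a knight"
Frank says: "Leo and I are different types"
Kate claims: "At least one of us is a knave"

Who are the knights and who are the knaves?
Leo is a knave.
Frank is a knight.
Kate is a knight.

Verification:
- Leo (knave) says "Exactly 1 of us is a knight" - this is FALSE (a lie) because there are 2 knights.
- Frank (knight) says "Leo and I are different types" - this is TRUE because Frank is a knight and Leo is a knave.
- Kate (knight) says "At least one of us is a knave" - this is TRUE because Leo is a knave.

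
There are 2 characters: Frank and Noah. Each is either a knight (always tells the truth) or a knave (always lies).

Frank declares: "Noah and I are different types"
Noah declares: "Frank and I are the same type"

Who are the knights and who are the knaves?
Frank is a knight.
Noah is a knave.

Verification:
- Frank (knight) says "Noah and I are different types" - this is TRUE because Frank is a knight and Noah is a knave.
- Noah (knave) says "Frank and I are the same type" - this is FALSE (a lie) because Noah is a knave and Frank is a knight.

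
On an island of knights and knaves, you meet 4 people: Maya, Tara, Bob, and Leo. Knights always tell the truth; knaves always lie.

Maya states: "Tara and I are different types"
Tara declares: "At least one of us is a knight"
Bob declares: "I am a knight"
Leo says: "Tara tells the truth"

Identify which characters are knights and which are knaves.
Maya is a knave.
Tara is a knave.
Bob is a knave.
Leo is a knave.

Verification:
- Maya (knave) says "Tara and I are different types" - this is FALSE (a lie) because Maya is a knave and Tara is a knave.
- Tara (knave) says "At least one of us is a knight" - this is FALSE (a lie) because no one is a knight.
- Bob (knave) says "I am a knight" - this is FALSE (a lie) because Bob is a knave.
- Leo (knave) says "Tara tells the truth" - this is FALSE (a lie) because Tara is a knave.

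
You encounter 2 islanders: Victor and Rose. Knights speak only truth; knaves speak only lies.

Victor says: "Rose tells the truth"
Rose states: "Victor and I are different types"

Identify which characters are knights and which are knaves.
Victor is a knave.
Rose is a knave.

Verification:
- Victor (knave) says "Rose tells the truth" - this is FALSE (a lie) because Rose is a knave.
- Rose (knave) says "Victor and I are different types" - this is FALSE (a lie) because Rose is a knave and Victor is a knave.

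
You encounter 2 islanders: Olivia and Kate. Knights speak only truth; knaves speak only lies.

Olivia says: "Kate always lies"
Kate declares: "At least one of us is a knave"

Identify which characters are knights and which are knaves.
Olivia is a knave.
Kate is a knight.

Verification:
- Olivia (knave) says "Kate always lies" - this is FALSE (a lie) because Kate is a knight.
- Kate (knight) says "At least one of us is a knave" - this is TRUE because Olivia is a knave.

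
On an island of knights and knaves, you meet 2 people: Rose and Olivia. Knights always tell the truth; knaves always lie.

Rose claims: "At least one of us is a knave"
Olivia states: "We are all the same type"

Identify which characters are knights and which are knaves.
Rose is a knight.
Olivia is a knave.

Verification:
- Rose (knight) says "At least one of us is a knave" - this is TRUE because Olivia is a knave.
- Olivia (knave) says "We are all the same type" - this is FALSE (a lie) because Rose is a knight and Olivia is a knave.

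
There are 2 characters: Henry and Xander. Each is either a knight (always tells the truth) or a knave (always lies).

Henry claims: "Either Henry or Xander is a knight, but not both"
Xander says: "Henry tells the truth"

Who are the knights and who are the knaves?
Henry is a knave.
Xander is a knave.

Verification:
- Henry (knave) says "Either Henry or Xander is a knight, but not both" - this is FALSE (a lie) because Henry is a knave and Xander is a knave.
- Xander (knave) says "Henry tells the truth" - this is FALSE (a lie) because Henry is a knave.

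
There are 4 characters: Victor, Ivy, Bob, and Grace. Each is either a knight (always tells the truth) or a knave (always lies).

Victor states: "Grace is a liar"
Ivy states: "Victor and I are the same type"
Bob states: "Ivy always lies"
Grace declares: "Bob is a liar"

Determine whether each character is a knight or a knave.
Victor is a knight.
Ivy is a knave.
Bob is a knight.
Grace is a knave.

Verification:
- Victor (knight) says "Grace is a liar" - this is TRUE because Grace is a knave.
- Ivy (knave) says "Victor and I are the same type" - this is FALSE (a lie) because Ivy is a knave and Victor is a knight.
- Bob (knight) says "Ivy always lies" - this is TRUE because Ivy is a knave.
- Grace (knave) says "Bob is a liar" - this is FALSE (a lie) because Bob is a knight.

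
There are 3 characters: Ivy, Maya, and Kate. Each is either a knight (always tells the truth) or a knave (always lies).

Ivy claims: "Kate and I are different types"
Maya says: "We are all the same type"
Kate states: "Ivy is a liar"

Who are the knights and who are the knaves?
Ivy is a knight.
Maya is a knave.
Kate is a knave.

Verification:
- Ivy (knight) says "Kate and I are different types" - this is TRUE because Ivy is a knight and Kate is a knave.
- Maya (knave) says "We are all the same type" - this is FALSE (a lie) because Ivy is a knight and Maya and Kate are knaves.
- Kate (knave) says "Ivy is a liar" - this is FALSE (a lie) because Ivy is a knight.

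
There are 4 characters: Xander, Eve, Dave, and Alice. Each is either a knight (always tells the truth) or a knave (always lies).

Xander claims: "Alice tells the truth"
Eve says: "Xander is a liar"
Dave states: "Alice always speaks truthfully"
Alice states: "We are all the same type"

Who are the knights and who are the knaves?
Xander is a knave.
Eve is a knight.
Dave is a knave.
Alice is a knave.

Verification:
- Xander (knave) says "Alice tells the truth" - this is FALSE (a lie) because Alice is a knave.
- Eve (knight) says "Xander is a liar" - this is TRUE because Xander is a knave.
- Dave (knave) says "Alice always speaks truthfully" - this is FALSE (a lie) because Alice is a knave.
- Alice (knave) says "We are all the same type" - this is FALSE (a lie) because Eve is a knight and Xander, Dave, and Alice are knaves.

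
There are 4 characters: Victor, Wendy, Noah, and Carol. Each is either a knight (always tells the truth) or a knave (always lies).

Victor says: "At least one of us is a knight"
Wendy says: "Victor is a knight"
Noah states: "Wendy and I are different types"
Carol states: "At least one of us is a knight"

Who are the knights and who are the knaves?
Victor is a knave.
Wendy is a knave.
Noah is a knave.
Carol is a knave.

Verification:
- Victor (knave) says "At least one of us is a knight" - this is FALSE (a lie) because no one is a knight.
- Wendy (knave) says "Victor is a knight" - this is FALSE (a lie) because Victor is a knave.
- Noah (knave) says "Wendy and I are different types" - this is FALSE (a lie) because Noah is a knave and Wendy is a knave.
- Carol (knave) says "At least one of us is a knight" - this is FALSE (a lie) because no one is a knight.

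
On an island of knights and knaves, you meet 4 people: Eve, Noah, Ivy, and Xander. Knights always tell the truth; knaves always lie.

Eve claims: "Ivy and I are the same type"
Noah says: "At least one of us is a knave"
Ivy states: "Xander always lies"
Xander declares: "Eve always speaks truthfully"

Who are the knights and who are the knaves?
Eve is a knave.
Noah is a knight.
Ivy is a knight.
Xander is a knave.

Verification:
- Eve (knave) says "Ivy and I are the same type" - this is FALSE (a lie) because Eve is a knave and Ivy is a knight.
- Noah (knight) says "At least one of us is a knave" - this is TRUE because Eve and Xander are knaves.
- Ivy (knight) says "Xander always lies" - this is TRUE because Xander is a knave.
- Xander (knave) says "Eve always speaks truthfully" - this is FALSE (a lie) because Eve is a knave.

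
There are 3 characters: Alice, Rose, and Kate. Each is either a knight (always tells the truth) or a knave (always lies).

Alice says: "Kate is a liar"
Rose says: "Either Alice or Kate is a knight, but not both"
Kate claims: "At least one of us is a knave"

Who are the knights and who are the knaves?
Alice is a knave.
Rose is a knight.
Kate is a knight.

Verification:
- Alice (knave) says "Kate is a liar" - this is FALSE (a lie) because Kate is a knight.
- Rose (knight) says "Either Alice or Kate is a knight, but not both" - this is TRUE because Alice is a knave and Kate is a knight.
- Kate (knight) says "At least one of us is a knave" - this is TRUE because Alice is a knave.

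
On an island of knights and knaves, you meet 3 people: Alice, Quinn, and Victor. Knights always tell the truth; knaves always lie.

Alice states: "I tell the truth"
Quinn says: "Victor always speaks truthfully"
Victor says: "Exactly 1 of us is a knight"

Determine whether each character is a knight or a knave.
Alice is a knave.
Quinn is a knave.
Victor is a knave.

Verification:
- Alice (knave) says "I tell the truth" - this is FALSE (a lie) because Alice is a knave.
- Quinn (knave) says "Victor always speaks truthfully" - this is FALSE (a lie) because Victor is a knave.
- Victor (knave) says "Exactly 1 of us is a knight" - this is FALSE (a lie) because there are 0 knights.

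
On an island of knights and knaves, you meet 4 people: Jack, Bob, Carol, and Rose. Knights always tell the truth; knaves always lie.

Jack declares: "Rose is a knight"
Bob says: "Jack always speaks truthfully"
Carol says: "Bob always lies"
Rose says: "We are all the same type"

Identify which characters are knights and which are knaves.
Jack is a knave.
Bob is a knave.
Carol is a knight.
Rose is a knave.

Verification:
- Jack (knave) says "Rose is a knight" - this is FALSE (a lie) because Rose is a knave.
- Bob (knave) says "Jack always speaks truthfully" - this is FALSE (a lie) because Jack is a knave.
- Carol (knight) says "Bob always lies" - this is TRUE because Bob is a knave.
- Rose (knave) says "We are all the same type" - this is FALSE (a lie) because Carol is a knight and Jack, Bob, and Rose are knaves.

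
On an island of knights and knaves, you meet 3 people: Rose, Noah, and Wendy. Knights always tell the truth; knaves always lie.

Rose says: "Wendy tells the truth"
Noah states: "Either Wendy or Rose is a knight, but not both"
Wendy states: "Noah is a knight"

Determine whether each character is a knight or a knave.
Rose is a knave.
Noah is a knave.
Wendy is a knave.

Verification:
- Rose (knave) says "Wendy tells the truth" - this is FALSE (a lie) because Wendy is a knave.
- Noah (knave) says "Either Wendy or Rose is a knight, but not both" - this is FALSE (a lie) because Wendy is a knave and Rose is a knave.
- Wendy (knave) says "Noah is a knight" - this is FALSE (a lie) because Noah is a knave.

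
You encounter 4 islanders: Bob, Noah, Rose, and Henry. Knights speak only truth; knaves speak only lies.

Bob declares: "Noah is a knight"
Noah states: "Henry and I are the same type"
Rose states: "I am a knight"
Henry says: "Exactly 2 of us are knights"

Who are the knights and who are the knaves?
Bob is a knave.
Noah is a knave.
Rose is a knight.
Henry is a knight.

Verification:
- Bob (knave) says "Noah is a knight" - this is FALSE (a lie) because Noah is a knave.
- Noah (knave) says "Henry and I are the same type" - this is FALSE (a lie) because Noah is a knave and Henry is a knight.
- Rose (knight) says "I am a knight" - this is TRUE because Rose is a knight.
- Henry (knight) says "Exactly 2 of us are knights" - this is TRUE because there are 2 knights.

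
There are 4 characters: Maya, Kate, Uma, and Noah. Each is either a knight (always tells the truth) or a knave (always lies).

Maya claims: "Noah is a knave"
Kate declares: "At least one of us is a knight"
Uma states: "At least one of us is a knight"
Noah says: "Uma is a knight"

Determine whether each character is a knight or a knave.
Maya is a knave.
Kate is a knight.
Uma is a knight.
Noah is a knight.

Verification:
- Maya (knave) says "Noah is a knave" - this is FALSE (a lie) because Noah is a knight.
- Kate (knight) says "At least one of us is a knight" - this is TRUE because Kate, Uma, and Noah are knights.
- Uma (knight) says "At least one of us is a knight" - this is TRUE because Kate, Uma, and Noah are knights.
- Noah (knight) says "Uma is a knight" - this is TRUE because Uma is a knight.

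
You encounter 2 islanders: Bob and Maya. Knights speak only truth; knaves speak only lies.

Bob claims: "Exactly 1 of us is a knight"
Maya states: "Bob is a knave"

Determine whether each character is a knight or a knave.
Bob is a knight.
Maya is a knave.

Verification:
- Bob (knight) says "Exactly 1 of us is a knight" - this is TRUE because there are 1 knights.
- Maya (knave) says "Bob is a knave" - this is FALSE (a lie) because Bob is a knight.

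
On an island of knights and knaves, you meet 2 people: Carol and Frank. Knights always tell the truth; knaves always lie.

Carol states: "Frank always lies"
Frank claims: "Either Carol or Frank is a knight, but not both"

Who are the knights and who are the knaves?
Carol is a knave.
Frank is a knight.

Verification:
- Carol (knave) says "Frank always lies" - this is FALSE (a lie) because Frank is a knight.
- Frank (knight) says "Either Carol or Frank is a knight, but not both" - this is TRUE because Carol is a knave and Frank is a knight.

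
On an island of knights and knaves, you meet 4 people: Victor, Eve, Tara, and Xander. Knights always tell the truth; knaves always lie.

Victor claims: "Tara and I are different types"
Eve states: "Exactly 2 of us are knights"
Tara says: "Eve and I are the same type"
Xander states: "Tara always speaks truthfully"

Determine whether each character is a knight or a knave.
Victor is a knight.
Eve is a knight.
Tara is a knave.
Xander is a knave.

Verification:
- Victor (knight) says "Tara and I are different types" - this is TRUE because Victor is a knight and Tara is a knave.
- Eve (knight) says "Exactly 2 of us are knights" - this is TRUE because there are 2 knights.
- Tara (knave) says "Eve and I are the same type" - this is FALSE (a lie) because Tara is a knave and Eve is a knight.
- Xander (knave) says "Tara always speaks truthfully" - this is FALSE (a lie) because Tara is a knave.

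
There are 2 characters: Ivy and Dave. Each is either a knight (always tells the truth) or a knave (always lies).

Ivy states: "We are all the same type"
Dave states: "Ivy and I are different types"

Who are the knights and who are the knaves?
Ivy is a knave.
Dave is a knight.

Verification:
- Ivy (knave) says "We are all the same type" - this is FALSE (a lie) because Dave is a knight and Ivy is a knave.
- Dave (knight) says "Ivy and I are different types" - this is TRUE because Dave is a knight and Ivy is a knave.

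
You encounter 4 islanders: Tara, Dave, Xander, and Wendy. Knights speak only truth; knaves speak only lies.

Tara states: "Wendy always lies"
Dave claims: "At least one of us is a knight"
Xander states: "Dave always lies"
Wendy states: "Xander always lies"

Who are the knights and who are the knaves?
Tara is a knave.
Dave is a knight.
Xander is a knave.
Wendy is a knight.

Verification:
- Tara (knave) says "Wendy always lies" - this is FALSE (a lie) because Wendy is a knight.
- Dave (knight) says "At least one of us is a knight" - this is TRUE because Dave and Wendy are knights.
- Xander (knave) says "Dave always lies" - this is FALSE (a lie) because Dave is a knight.
- Wendy (knight) says "Xander always lies" - this is TRUE because Xander is a knave.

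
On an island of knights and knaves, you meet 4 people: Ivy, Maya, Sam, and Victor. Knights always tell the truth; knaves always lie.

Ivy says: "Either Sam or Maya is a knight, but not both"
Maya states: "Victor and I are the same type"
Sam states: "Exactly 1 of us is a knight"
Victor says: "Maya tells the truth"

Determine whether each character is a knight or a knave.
Ivy is a knight.
Maya is a knight.
Sam is a knave.
Victor is a knight.

Verification:
- Ivy (knight) says "Either Sam or Maya is a knight, but not both" - this is TRUE because Sam is a knave and Maya is a knight.
- Maya (knight) says "Victor and I are the same type" - this is TRUE because Maya is a knight and Victor is a knight.
- Sam (knave) says "Exactly 1 of us is a knight" - this is FALSE (a lie) because there are 3 knights.
- Victor (knight) says "Maya tells the truth" - this is TRUE because Maya is a knight.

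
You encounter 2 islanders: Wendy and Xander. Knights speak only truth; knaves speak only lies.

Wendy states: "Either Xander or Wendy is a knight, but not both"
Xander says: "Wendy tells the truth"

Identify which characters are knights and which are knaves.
Wendy is a knave.
Xander is a knave.

Verification:
- Wendy (knave) says "Either Xander or Wendy is a knight, but not both" - this is FALSE (a lie) because Xander is a knave and Wendy is a knave.
- Xander (knave) says "Wendy tells the truth" - this is FALSE (a lie) because Wendy is a knave.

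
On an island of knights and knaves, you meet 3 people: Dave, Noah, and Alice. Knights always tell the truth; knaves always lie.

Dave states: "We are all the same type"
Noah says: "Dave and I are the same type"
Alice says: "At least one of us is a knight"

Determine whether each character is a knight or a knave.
Dave is a knight.
Noah is a knight.
Alice is a knight.

Verification:
- Dave (knight) says "We are all the same type" - this is TRUE because Dave, Noah, and Alice are knights.
- Noah (knight) says "Dave and I are the same type" - this is TRUE because Noah is a knight and Dave is a knight.
- Alice (knight) says "At least one of us is a knight" - this is TRUE because Dave, Noah, and Alice are knights.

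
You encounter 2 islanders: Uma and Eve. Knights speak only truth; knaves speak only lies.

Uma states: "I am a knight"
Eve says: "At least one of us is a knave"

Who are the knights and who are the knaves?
Uma is a knave.
Eve is a knight.

Verification:
- Uma (knave) says "I am a knight" - this is FALSE (a lie) because Uma is a knave.
- Eve (knight) says "At least one of us is a knave" - this is TRUE because Uma is a knave.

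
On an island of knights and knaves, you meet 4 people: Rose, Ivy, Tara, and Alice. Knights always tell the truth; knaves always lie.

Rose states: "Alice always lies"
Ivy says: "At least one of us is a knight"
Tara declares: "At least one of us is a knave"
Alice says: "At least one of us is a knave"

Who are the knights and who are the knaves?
Rose is a knave.
Ivy is a knight.
Tara is a knight.
Alice is a knight.

Verification:
- Rose (knave) says "Alice always lies" - this is FALSE (a lie) because Alice is a knight.
- Ivy (knight) says "At least one of us is a knight" - this is TRUE because Ivy, Tara, and Alice are knights.
- Tara (knight) says "At least one of us is a knave" - this is TRUE because Rose is a knave.
- Alice (knight) says "At least one of us is a knave" - this is TRUE because Rose is a knave.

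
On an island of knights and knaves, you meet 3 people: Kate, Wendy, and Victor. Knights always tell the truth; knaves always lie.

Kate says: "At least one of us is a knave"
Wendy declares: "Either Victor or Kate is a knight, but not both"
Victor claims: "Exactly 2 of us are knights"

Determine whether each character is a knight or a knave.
Kate is a knight.
Wendy is a knave.
Victor is a knight.

Verification:
- Kate (knight) says "At least one of us is a knave" - this is TRUE because Wendy is a knave.
- Wendy (knave) says "Either Victor or Kate is a knight, but not both" - this is FALSE (a lie) because Victor is a knight and Kate is a knight.
- Victor (knight) says "Exactly 2 of us are knights" - this is TRUE because there are 2 knights.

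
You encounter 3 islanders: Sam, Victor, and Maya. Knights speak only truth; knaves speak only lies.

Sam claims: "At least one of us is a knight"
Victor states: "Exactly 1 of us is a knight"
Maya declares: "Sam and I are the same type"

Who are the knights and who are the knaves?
Sam is a knight.
Victor is a knave.
Maya is a knight.

Verification:
- Sam (knight) says "At least one of us is a knight" - this is TRUE because Sam and Maya are knights.
- Victor (knave) says "Exactly 1 of us is a knight" - this is FALSE (a lie) because there are 2 knights.
- Maya (knight) says "Sam and I are the same type" - this is TRUE because Maya is a knight and Sam is a knight.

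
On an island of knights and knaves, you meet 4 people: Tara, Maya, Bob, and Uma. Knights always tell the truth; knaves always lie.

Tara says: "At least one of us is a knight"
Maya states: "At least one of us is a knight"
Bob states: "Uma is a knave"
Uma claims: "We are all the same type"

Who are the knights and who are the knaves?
Tara is a knight.
Maya is a knight.
Bob is a knight.
Uma is a knave.

Verification:
- Tara (knight) says "At least one of us is a knight" - this is TRUE because Tara, Maya, and Bob are knights.
- Maya (knight) says "At least one of us is a knight" - this is TRUE because Tara, Maya, and Bob are knights.
- Bob (knight) says "Uma is a knave" - this is TRUE because Uma is a knave.
- Uma (knave) says "We are all the same type" - this is FALSE (a lie) because Tara, Maya, and Bob are knights and Uma is a knave.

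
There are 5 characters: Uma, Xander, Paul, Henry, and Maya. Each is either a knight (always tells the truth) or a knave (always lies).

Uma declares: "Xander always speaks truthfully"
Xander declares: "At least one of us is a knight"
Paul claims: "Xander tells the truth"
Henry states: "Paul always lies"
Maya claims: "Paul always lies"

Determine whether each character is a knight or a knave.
Uma is a knight.
Xander is a knight.
Paul is a knight.
Henry is a knave.
Maya is a knave.

Verification:
- Uma (knight) says "Xander always speaks truthfully" - this is TRUE because Xander is a knight.
- Xander (knight) says "At least one of us is a knight" - this is TRUE because Uma, Xander, and Paul are knights.
- Paul (knight) says "Xander tells the truth" - this is TRUE because Xander is a knight.
- Henry (knave) says "Paul always lies" - this is FALSE (a lie) because Paul is a knight.
- Maya (knave) says "Paul always lies" - this is FALSE (a lie) because Paul is a knight.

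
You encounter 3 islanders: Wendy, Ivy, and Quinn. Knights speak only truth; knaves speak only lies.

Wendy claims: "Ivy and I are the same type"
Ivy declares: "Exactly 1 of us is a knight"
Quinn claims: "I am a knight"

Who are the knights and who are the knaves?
Wendy is a knave.
Ivy is a knight.
Quinn is a knave.

Verification:
- Wendy (knave) says "Ivy and I are the same type" - this is FALSE (a lie) because Wendy is a knave and Ivy is a knight.
- Ivy (knight) says "Exactly 1 of us is a knight" - this is TRUE because there are 1 knights.
- Quinn (knave) says "I am a knight" - this is FALSE (a lie) because Quinn is a knave.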